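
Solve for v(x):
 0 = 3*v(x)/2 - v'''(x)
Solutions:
 v(x) = C3*exp(2^(2/3)*3^(1/3)*x/2) + (C1*sin(2^(2/3)*3^(5/6)*x/4) + C2*cos(2^(2/3)*3^(5/6)*x/4))*exp(-2^(2/3)*3^(1/3)*x/4)


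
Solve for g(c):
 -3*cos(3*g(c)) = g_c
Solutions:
 g(c) = -asin((C1 + exp(18*c))/(C1 - exp(18*c)))/3 + pi/3
 g(c) = asin((C1 + exp(18*c))/(C1 - exp(18*c)))/3


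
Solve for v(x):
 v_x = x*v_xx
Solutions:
 v(x) = C1 + C2*x^2


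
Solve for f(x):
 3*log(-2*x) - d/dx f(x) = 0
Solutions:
 f(x) = C1 + 3*x*log(-x) + 3*x*(-1 + log(2))


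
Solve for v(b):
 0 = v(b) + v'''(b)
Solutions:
 v(b) = C3*exp(-b) + (C1*sin(sqrt(3)*b/2) + C2*cos(sqrt(3)*b/2))*exp(b/2)


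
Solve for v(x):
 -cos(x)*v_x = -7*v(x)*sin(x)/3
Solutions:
 v(x) = C1/cos(x)^(7/3)


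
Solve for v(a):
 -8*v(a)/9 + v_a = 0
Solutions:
 v(a) = C1*exp(8*a/9)


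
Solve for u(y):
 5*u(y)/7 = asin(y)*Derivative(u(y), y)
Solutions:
 u(y) = C1*exp(5*Integral(1/asin(y), y)/7)


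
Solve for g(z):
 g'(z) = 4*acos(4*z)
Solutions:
 g(z) = C1 + 4*z*acos(4*z) - sqrt(1 - 16*z^2)


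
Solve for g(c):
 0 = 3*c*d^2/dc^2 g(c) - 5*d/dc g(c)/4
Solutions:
 g(c) = C1 + C2*c^(17/12)


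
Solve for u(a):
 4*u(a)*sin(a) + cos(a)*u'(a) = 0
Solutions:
 u(a) = C1*cos(a)^4


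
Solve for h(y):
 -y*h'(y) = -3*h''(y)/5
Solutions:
 h(y) = C1 + C2*erfi(sqrt(30)*y/6)


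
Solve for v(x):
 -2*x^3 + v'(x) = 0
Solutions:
 v(x) = C1 + x^4/2


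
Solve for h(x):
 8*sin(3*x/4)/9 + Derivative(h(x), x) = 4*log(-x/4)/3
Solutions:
 h(x) = C1 + 4*x*log(-x)/3 - 8*x*log(2)/3 - 4*x/3 + 32*cos(3*x/4)/27


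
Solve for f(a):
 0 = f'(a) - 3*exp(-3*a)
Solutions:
 f(a) = C1 - exp(-3*a)


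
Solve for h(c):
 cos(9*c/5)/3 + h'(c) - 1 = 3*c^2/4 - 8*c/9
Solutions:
 h(c) = C1 + c^3/4 - 4*c^2/9 + c - 5*sin(9*c/5)/27


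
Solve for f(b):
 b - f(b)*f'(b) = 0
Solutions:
 f(b) = -sqrt(C1 + b^2)
 f(b) = sqrt(C1 + b^2)


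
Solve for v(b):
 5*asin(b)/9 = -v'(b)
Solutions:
 v(b) = C1 - 5*b*asin(b)/9 - 5*sqrt(1 - b^2)/9


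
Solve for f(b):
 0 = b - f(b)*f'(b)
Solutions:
 f(b) = -sqrt(C1 + b^2)
 f(b) = sqrt(C1 + b^2)


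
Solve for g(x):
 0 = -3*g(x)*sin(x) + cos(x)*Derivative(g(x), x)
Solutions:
 g(x) = C1/cos(x)^3


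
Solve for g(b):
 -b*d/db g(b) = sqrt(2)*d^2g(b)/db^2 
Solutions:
 g(b) = C1 + C2*erf(2^(1/4)*b/2)


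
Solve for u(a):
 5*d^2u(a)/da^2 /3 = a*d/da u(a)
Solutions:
 u(a) = C1 + C2*erfi(sqrt(30)*a/10)


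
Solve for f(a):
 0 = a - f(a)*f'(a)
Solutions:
 f(a) = -sqrt(C1 + a^2)
 f(a) = sqrt(C1 + a^2)


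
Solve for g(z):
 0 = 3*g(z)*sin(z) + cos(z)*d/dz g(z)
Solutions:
 g(z) = C1*cos(z)^3


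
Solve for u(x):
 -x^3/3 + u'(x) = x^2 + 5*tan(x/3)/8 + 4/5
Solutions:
 u(x) = C1 + x^4/12 + x^3/3 + 4*x/5 - 15*log(cos(x/3))/8


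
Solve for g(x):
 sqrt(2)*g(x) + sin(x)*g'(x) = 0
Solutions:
 g(x) = C1*(cos(x) + 1)^(sqrt(2)/2)/(cos(x) - 1)^(sqrt(2)/2)


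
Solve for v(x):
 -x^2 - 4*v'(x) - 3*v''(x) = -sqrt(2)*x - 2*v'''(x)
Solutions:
 v(x) = C1 + C2*exp(x*(3 - sqrt(41))/4) + C3*exp(x*(3 + sqrt(41))/4) - x^3/12 + sqrt(2)*x^2/8 + 3*x^2/16 - 17*x/32 - 3*sqrt(2)*x/16


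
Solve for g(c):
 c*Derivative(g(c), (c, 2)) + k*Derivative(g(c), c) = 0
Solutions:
 g(c) = C1 + c^(1 - re(k))*(C2*sin(log(c)*Abs(im(k))) + C3*cos(log(c)*im(k)))


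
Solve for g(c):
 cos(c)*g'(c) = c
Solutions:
 g(c) = C1 + Integral(c/cos(c), c)


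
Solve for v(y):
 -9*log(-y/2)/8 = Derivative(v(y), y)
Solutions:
 v(y) = C1 - 9*y*log(-y)/8 + 9*y*(log(2) + 1)/8


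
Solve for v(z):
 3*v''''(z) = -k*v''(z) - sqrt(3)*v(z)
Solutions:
 v(z) = C1*exp(-sqrt(6)*z*sqrt(-k - sqrt(k^2 - 12*sqrt(3)))/6) + C2*exp(sqrt(6)*z*sqrt(-k - sqrt(k^2 - 12*sqrt(3)))/6) + C3*exp(-sqrt(6)*z*sqrt(-k + sqrt(k^2 - 12*sqrt(3)))/6) + C4*exp(sqrt(6)*z*sqrt(-k + sqrt(k^2 - 12*sqrt(3)))/6)


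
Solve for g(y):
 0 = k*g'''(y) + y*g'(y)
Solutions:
 g(y) = C1 + Integral(C2*airyai(y*(-1/k)^(1/3)) + C3*airybi(y*(-1/k)^(1/3)), y)


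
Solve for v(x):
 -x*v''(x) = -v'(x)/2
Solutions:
 v(x) = C1 + C2*x^(3/2)


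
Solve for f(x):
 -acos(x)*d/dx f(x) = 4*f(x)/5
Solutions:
 f(x) = C1*exp(-4*Integral(1/acos(x), x)/5)


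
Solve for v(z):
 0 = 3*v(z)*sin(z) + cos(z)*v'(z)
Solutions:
 v(z) = C1*cos(z)^3


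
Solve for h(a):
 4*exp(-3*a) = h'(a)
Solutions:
 h(a) = C1 - 4*exp(-3*a)/3


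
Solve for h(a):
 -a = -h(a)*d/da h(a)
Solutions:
 h(a) = -sqrt(C1 + a^2)
 h(a) = sqrt(C1 + a^2)


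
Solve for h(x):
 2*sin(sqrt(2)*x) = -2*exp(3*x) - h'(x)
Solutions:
 h(x) = C1 - 2*exp(3*x)/3 + sqrt(2)*cos(sqrt(2)*x)


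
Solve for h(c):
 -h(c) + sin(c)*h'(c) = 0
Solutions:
 h(c) = C1*sqrt(cos(c) - 1)/sqrt(cos(c) + 1)


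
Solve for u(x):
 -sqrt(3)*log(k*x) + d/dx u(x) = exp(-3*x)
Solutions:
 u(x) = C1 + sqrt(3)*x*log(k*x) - sqrt(3)*x - exp(-3*x)/3


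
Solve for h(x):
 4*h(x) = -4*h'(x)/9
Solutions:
 h(x) = C1*exp(-9*x)


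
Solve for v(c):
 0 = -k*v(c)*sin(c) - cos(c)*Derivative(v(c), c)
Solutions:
 v(c) = C1*exp(k*log(cos(c)))


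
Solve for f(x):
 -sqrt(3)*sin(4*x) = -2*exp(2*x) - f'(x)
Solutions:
 f(x) = C1 - exp(2*x) - sqrt(3)*cos(4*x)/4


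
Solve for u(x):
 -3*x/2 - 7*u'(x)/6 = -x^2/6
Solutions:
 u(x) = C1 + x^3/21 - 9*x^2/14


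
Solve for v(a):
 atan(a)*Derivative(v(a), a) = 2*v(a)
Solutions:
 v(a) = C1*exp(2*Integral(1/atan(a), a))


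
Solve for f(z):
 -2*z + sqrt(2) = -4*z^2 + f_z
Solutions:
 f(z) = C1 + 4*z^3/3 - z^2 + sqrt(2)*z


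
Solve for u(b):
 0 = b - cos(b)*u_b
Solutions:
 u(b) = C1 + Integral(b/cos(b), b)


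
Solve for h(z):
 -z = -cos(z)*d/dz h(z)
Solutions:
 h(z) = C1 + Integral(z/cos(z), z)


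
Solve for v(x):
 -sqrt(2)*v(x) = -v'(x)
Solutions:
 v(x) = C1*exp(sqrt(2)*x)


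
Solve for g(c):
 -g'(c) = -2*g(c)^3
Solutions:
 g(c) = -sqrt(2)*sqrt(-1/(C1 + 2*c))/2
 g(c) = sqrt(2)*sqrt(-1/(C1 + 2*c))/2


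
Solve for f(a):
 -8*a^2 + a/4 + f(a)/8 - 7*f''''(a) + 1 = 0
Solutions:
 f(a) = C1*exp(-686^(1/4)*a/14) + C2*exp(686^(1/4)*a/14) + C3*sin(686^(1/4)*a/14) + C4*cos(686^(1/4)*a/14) + 64*a^2 - 2*a - 8


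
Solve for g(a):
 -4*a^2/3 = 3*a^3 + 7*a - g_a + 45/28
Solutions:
 g(a) = C1 + 3*a^4/4 + 4*a^3/9 + 7*a^2/2 + 45*a/28


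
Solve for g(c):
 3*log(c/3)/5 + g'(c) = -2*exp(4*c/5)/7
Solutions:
 g(c) = C1 - 3*c*log(c)/5 + 3*c*(1 + log(3))/5 - 5*exp(4*c/5)/14


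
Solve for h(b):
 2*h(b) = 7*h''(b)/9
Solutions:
 h(b) = C1*exp(-3*sqrt(14)*b/7) + C2*exp(3*sqrt(14)*b/7)


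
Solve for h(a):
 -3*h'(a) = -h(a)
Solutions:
 h(a) = C1*exp(a/3)


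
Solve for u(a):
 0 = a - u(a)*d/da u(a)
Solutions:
 u(a) = -sqrt(C1 + a^2)
 u(a) = sqrt(C1 + a^2)


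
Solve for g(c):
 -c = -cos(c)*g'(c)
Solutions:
 g(c) = C1 + Integral(c/cos(c), c)


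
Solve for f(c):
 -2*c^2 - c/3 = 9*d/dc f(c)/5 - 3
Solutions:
 f(c) = C1 - 10*c^3/27 - 5*c^2/54 + 5*c/3


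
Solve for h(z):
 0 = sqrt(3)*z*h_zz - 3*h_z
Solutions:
 h(z) = C1 + C2*z^(1 + sqrt(3))


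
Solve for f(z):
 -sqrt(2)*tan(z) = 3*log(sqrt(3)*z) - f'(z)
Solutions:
 f(z) = C1 + 3*z*log(z) - 3*z + 3*z*log(3)/2 - sqrt(2)*log(cos(z))


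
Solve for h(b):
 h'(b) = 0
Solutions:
 h(b) = C1


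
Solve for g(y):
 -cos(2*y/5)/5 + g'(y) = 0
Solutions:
 g(y) = C1 + sin(2*y/5)/2


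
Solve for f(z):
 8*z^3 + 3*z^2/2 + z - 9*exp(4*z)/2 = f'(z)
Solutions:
 f(z) = C1 + 2*z^4 + z^3/2 + z^2/2 - 9*exp(4*z)/8


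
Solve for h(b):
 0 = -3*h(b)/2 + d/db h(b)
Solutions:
 h(b) = C1*exp(3*b/2)


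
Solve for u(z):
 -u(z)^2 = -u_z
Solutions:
 u(z) = -1/(C1 + z)


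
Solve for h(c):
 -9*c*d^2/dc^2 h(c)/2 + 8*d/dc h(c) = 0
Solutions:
 h(c) = C1 + C2*c^(25/9)


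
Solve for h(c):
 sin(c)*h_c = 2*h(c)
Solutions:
 h(c) = C1*(cos(c) - 1)/(cos(c) + 1)


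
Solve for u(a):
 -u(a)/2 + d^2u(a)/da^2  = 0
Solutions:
 u(a) = C1*exp(-sqrt(2)*a/2) + C2*exp(sqrt(2)*a/2)


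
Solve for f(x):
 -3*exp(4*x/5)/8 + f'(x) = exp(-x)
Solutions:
 f(x) = C1 + 15*exp(4*x/5)/32 - exp(-x)


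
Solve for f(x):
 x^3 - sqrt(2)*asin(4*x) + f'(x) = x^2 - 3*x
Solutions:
 f(x) = C1 - x^4/4 + x^3/3 - 3*x^2/2 + sqrt(2)*(x*asin(4*x) + sqrt(1 - 16*x^2)/4)


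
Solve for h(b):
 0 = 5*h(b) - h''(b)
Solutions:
 h(b) = C1*exp(-sqrt(5)*b) + C2*exp(sqrt(5)*b)


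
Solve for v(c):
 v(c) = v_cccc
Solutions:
 v(c) = C1*exp(-c) + C2*exp(c) + C3*sin(c) + C4*cos(c)


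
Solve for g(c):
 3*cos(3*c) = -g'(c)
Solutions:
 g(c) = C1 - sin(3*c)


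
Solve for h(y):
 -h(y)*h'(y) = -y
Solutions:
 h(y) = -sqrt(C1 + y^2)
 h(y) = sqrt(C1 + y^2)


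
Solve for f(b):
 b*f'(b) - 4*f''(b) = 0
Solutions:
 f(b) = C1 + C2*erfi(sqrt(2)*b/4)


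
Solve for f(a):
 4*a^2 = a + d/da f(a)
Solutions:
 f(a) = C1 + 4*a^3/3 - a^2/2


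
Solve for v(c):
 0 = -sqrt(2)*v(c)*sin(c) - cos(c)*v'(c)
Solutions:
 v(c) = C1*cos(c)^(sqrt(2))


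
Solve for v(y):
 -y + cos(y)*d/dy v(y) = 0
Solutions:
 v(y) = C1 + Integral(y/cos(y), y)


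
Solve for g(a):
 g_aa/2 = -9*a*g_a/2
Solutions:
 g(a) = C1 + C2*erf(3*sqrt(2)*a/2)


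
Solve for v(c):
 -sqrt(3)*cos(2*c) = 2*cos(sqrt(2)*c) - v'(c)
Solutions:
 v(c) = C1 + sqrt(3)*sin(2*c)/2 + sqrt(2)*sin(sqrt(2)*c)


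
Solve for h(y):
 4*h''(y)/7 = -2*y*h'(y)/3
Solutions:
 h(y) = C1 + C2*erf(sqrt(21)*y/6)


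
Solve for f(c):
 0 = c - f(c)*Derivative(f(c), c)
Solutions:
 f(c) = -sqrt(C1 + c^2)
 f(c) = sqrt(C1 + c^2)


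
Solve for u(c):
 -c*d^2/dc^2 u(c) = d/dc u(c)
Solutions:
 u(c) = C1 + C2*log(c)


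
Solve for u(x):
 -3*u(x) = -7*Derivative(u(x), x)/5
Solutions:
 u(x) = C1*exp(15*x/7)


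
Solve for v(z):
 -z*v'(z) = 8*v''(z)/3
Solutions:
 v(z) = C1 + C2*erf(sqrt(3)*z/4)


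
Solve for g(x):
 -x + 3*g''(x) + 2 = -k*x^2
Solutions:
 g(x) = C1 + C2*x - k*x^4/36 + x^3/18 - x^2/3


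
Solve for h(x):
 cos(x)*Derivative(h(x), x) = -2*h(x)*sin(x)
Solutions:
 h(x) = C1*cos(x)^2


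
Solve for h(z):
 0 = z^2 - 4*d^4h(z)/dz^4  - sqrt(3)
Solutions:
 h(z) = C1 + C2*z + C3*z^2 + C4*z^3 + z^6/1440 - sqrt(3)*z^4/96


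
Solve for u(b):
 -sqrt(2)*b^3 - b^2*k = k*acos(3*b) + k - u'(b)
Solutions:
 u(b) = C1 + sqrt(2)*b^4/4 + b^3*k/3 + b*k + k*(b*acos(3*b) - sqrt(1 - 9*b^2)/3)


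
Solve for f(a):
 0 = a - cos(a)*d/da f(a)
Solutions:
 f(a) = C1 + Integral(a/cos(a), a)


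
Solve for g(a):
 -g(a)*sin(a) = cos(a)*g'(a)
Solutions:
 g(a) = C1*cos(a)


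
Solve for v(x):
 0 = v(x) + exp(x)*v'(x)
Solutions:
 v(x) = C1*exp(exp(-x))


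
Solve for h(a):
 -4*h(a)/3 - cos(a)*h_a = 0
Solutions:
 h(a) = C1*(sin(a) - 1)^(2/3)/(sin(a) + 1)^(2/3)


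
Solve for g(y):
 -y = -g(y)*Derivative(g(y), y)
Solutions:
 g(y) = -sqrt(C1 + y^2)
 g(y) = sqrt(C1 + y^2)


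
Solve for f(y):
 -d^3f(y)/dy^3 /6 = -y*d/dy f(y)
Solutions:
 f(y) = C1 + Integral(C2*airyai(6^(1/3)*y) + C3*airybi(6^(1/3)*y), y)


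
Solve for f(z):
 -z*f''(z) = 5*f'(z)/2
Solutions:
 f(z) = C1 + C2/z^(3/2)


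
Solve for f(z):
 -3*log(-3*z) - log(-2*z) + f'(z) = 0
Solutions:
 f(z) = C1 + 4*z*log(-z) + z*(-4 + log(54))


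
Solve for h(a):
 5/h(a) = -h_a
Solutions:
 h(a) = -sqrt(C1 - 10*a)
 h(a) = sqrt(C1 - 10*a)


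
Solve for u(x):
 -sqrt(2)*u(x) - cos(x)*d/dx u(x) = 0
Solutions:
 u(x) = C1*(sin(x) - 1)^(sqrt(2)/2)/(sin(x) + 1)^(sqrt(2)/2)


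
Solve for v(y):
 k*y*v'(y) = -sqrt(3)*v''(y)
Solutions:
 v(y) = Piecewise((-sqrt(2)*3^(1/4)*sqrt(pi)*C1*erf(sqrt(2)*3^(3/4)*sqrt(k)*y/6)/(2*sqrt(k)) - C2, (k > 0) | (k < 0)), (-C1*y - C2, True))


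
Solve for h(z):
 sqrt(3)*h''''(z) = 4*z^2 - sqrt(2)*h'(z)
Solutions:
 h(z) = C1 + C4*exp(-2^(1/6)*3^(5/6)*z/3) + 2*sqrt(2)*z^3/3 + (C2*sin(2^(1/6)*3^(1/3)*z/2) + C3*cos(2^(1/6)*3^(1/3)*z/2))*exp(2^(1/6)*3^(5/6)*z/6)


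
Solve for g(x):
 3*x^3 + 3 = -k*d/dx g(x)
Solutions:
 g(x) = C1 - 3*x^4/(4*k) - 3*x/k


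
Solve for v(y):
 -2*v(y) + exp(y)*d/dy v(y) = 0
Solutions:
 v(y) = C1*exp(-2*exp(-y))


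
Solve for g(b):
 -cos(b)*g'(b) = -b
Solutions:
 g(b) = C1 + Integral(b/cos(b), b)


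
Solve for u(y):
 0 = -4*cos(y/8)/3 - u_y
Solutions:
 u(y) = C1 - 32*sin(y/8)/3


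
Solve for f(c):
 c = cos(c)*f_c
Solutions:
 f(c) = C1 + Integral(c/cos(c), c)


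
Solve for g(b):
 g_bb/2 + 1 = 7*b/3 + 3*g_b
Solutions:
 g(b) = C1 + C2*exp(6*b) - 7*b^2/18 + 11*b/54


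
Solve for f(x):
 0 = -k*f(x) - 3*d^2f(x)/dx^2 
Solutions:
 f(x) = C1*exp(-sqrt(3)*x*sqrt(-k)/3) + C2*exp(sqrt(3)*x*sqrt(-k)/3)


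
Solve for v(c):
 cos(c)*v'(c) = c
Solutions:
 v(c) = C1 + Integral(c/cos(c), c)


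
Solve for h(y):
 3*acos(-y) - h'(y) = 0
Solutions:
 h(y) = C1 + 3*y*acos(-y) + 3*sqrt(1 - y^2)


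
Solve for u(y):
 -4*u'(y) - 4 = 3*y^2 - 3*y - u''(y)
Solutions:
 u(y) = C1 + C2*exp(4*y) - y^3/4 + 3*y^2/16 - 29*y/32


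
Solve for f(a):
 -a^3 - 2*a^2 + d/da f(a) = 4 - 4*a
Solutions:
 f(a) = C1 + a^4/4 + 2*a^3/3 - 2*a^2 + 4*a


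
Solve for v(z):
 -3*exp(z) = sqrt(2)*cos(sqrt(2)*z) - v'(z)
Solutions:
 v(z) = C1 + 3*exp(z) + sin(sqrt(2)*z)


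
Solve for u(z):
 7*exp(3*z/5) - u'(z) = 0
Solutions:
 u(z) = C1 + 35*exp(3*z/5)/3


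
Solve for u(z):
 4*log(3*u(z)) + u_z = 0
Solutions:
 Integral(1/(log(_y) + log(3)), (_y, u(z)))/4 = C1 - z


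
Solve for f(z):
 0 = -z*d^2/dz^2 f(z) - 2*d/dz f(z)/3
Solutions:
 f(z) = C1 + C2*z^(1/3)


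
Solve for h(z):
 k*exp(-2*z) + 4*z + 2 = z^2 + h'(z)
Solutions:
 h(z) = C1 - k*exp(-2*z)/2 - z^3/3 + 2*z^2 + 2*z


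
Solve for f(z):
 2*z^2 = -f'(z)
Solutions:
 f(z) = C1 - 2*z^3/3


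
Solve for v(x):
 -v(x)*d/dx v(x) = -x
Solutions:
 v(x) = -sqrt(C1 + x^2)
 v(x) = sqrt(C1 + x^2)


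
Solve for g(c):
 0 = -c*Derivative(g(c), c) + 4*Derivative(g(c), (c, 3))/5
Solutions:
 g(c) = C1 + Integral(C2*airyai(10^(1/3)*c/2) + C3*airybi(10^(1/3)*c/2), c)


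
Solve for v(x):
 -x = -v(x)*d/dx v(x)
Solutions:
 v(x) = -sqrt(C1 + x^2)
 v(x) = sqrt(C1 + x^2)


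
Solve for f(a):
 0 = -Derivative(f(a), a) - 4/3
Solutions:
 f(a) = C1 - 4*a/3


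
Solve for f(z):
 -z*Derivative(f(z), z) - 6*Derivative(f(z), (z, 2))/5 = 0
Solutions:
 f(z) = C1 + C2*erf(sqrt(15)*z/6)


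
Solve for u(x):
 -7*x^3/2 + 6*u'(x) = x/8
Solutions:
 u(x) = C1 + 7*x^4/48 + x^2/96


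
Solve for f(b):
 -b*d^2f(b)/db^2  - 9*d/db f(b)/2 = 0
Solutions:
 f(b) = C1 + C2/b^(7/2)


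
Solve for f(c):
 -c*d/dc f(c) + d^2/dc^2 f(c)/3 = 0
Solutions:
 f(c) = C1 + C2*erfi(sqrt(6)*c/2)


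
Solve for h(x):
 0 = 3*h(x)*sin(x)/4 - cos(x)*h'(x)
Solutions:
 h(x) = C1/cos(x)^(3/4)


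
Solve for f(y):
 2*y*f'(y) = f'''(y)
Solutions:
 f(y) = C1 + Integral(C2*airyai(2^(1/3)*y) + C3*airybi(2^(1/3)*y), y)


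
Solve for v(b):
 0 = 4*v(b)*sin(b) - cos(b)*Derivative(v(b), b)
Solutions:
 v(b) = C1/cos(b)^4


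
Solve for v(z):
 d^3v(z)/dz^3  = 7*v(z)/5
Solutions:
 v(z) = C3*exp(5^(2/3)*7^(1/3)*z/5) + (C1*sin(sqrt(3)*5^(2/3)*7^(1/3)*z/10) + C2*cos(sqrt(3)*5^(2/3)*7^(1/3)*z/10))*exp(-5^(2/3)*7^(1/3)*z/10)


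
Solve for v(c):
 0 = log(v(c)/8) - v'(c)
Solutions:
 Integral(1/(-log(_y) + 3*log(2)), (_y, v(c))) = C1 - c


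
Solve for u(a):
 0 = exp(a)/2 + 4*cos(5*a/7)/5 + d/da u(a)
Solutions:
 u(a) = C1 - exp(a)/2 - 28*sin(5*a/7)/25


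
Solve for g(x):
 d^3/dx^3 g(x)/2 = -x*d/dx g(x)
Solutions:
 g(x) = C1 + Integral(C2*airyai(-2^(1/3)*x) + C3*airybi(-2^(1/3)*x), x)


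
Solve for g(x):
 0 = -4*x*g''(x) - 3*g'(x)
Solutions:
 g(x) = C1 + C2*x^(1/4)


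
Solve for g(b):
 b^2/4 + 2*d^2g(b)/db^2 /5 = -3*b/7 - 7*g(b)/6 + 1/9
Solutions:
 g(b) = C1*sin(sqrt(105)*b/6) + C2*cos(sqrt(105)*b/6) - 3*b^2/14 - 18*b/49 + 178/735


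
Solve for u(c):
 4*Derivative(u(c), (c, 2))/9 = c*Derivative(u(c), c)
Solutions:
 u(c) = C1 + C2*erfi(3*sqrt(2)*c/4)


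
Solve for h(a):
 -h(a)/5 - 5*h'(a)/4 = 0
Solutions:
 h(a) = C1*exp(-4*a/25)


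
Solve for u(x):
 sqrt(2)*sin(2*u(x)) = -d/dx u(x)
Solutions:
 u(x) = pi - acos((-C1 - exp(4*sqrt(2)*x))/(C1 - exp(4*sqrt(2)*x)))/2
 u(x) = acos((-C1 - exp(4*sqrt(2)*x))/(C1 - exp(4*sqrt(2)*x)))/2


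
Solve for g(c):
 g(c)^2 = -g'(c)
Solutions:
 g(c) = 1/(C1 + c)


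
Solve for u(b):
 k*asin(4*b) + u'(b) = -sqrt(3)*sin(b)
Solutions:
 u(b) = C1 - k*(b*asin(4*b) + sqrt(1 - 16*b^2)/4) + sqrt(3)*cos(b)


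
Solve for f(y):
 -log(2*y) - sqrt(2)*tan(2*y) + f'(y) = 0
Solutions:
 f(y) = C1 + y*log(y) - y + y*log(2) - sqrt(2)*log(cos(2*y))/2


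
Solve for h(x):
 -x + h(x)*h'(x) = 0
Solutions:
 h(x) = -sqrt(C1 + x^2)
 h(x) = sqrt(C1 + x^2)


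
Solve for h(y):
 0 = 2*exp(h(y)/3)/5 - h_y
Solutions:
 h(y) = 3*log(-1/(C1 + 2*y)) + 3*log(15)


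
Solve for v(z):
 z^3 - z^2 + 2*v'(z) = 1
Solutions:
 v(z) = C1 - z^4/8 + z^3/6 + z/2


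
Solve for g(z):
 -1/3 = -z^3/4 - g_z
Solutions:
 g(z) = C1 - z^4/16 + z/3


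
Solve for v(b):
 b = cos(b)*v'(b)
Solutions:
 v(b) = C1 + Integral(b/cos(b), b)


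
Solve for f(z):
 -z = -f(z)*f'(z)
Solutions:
 f(z) = -sqrt(C1 + z^2)
 f(z) = sqrt(C1 + z^2)


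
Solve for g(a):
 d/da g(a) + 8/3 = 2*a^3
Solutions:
 g(a) = C1 + a^4/2 - 8*a/3


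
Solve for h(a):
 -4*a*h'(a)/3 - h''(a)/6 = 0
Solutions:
 h(a) = C1 + C2*erf(2*a)


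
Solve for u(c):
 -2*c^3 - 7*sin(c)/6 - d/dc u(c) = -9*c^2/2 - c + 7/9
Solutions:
 u(c) = C1 - c^4/2 + 3*c^3/2 + c^2/2 - 7*c/9 + 7*cos(c)/6


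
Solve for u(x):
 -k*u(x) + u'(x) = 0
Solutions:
 u(x) = C1*exp(k*x)


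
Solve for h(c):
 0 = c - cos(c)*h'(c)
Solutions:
 h(c) = C1 + Integral(c/cos(c), c)


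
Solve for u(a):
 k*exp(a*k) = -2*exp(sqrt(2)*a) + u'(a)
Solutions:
 u(a) = C1 + sqrt(2)*exp(sqrt(2)*a) + exp(a*k)


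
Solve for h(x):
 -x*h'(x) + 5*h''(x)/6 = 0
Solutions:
 h(x) = C1 + C2*erfi(sqrt(15)*x/5)


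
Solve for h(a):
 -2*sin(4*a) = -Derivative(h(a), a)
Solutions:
 h(a) = C1 - cos(4*a)/2


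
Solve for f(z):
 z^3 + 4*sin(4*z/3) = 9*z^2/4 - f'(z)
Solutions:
 f(z) = C1 - z^4/4 + 3*z^3/4 + 3*cos(4*z/3)


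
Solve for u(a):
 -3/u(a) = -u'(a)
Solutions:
 u(a) = -sqrt(C1 + 6*a)
 u(a) = sqrt(C1 + 6*a)


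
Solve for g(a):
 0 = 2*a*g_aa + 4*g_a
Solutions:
 g(a) = C1 + C2/a


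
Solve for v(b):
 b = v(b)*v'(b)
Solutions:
 v(b) = -sqrt(C1 + b^2)
 v(b) = sqrt(C1 + b^2)


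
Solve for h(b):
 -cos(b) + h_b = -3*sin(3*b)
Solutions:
 h(b) = C1 + sin(b) + cos(3*b)


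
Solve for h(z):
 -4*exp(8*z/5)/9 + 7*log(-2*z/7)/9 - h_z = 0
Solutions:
 h(z) = C1 + 7*z*log(-z)/9 + 7*z*(-log(7) - 1 + log(2))/9 - 5*exp(8*z/5)/18


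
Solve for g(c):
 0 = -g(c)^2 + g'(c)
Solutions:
 g(c) = -1/(C1 + c)


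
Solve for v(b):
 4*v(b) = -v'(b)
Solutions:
 v(b) = C1*exp(-4*b)


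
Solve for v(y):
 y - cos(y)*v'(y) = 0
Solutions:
 v(y) = C1 + Integral(y/cos(y), y)


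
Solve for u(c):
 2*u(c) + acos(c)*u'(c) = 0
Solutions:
 u(c) = C1*exp(-2*Integral(1/acos(c), c))


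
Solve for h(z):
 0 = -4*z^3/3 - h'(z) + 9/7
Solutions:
 h(z) = C1 - z^4/3 + 9*z/7


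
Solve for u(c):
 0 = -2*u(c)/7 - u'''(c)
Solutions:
 u(c) = C3*exp(-2^(1/3)*7^(2/3)*c/7) + (C1*sin(2^(1/3)*sqrt(3)*7^(2/3)*c/14) + C2*cos(2^(1/3)*sqrt(3)*7^(2/3)*c/14))*exp(2^(1/3)*7^(2/3)*c/14)


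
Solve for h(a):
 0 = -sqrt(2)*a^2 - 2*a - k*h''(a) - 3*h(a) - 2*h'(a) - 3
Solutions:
 h(a) = C1*exp(a*(sqrt(1 - 3*k) - 1)/k) + C2*exp(-a*(sqrt(1 - 3*k) + 1)/k) - sqrt(2)*a^2/3 - 2*a/3 + 4*sqrt(2)*a/9 + 2*sqrt(2)*k/9 - 5/9 - 8*sqrt(2)/27


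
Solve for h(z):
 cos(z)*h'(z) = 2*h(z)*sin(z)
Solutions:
 h(z) = C1/cos(z)^2


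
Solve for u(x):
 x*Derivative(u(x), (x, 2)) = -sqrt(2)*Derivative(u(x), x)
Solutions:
 u(x) = C1 + C2*x^(1 - sqrt(2))


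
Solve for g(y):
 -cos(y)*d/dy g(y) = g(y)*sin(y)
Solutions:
 g(y) = C1*cos(y)


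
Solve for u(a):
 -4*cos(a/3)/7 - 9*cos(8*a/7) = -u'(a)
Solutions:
 u(a) = C1 + 12*sin(a/3)/7 + 63*sin(8*a/7)/8


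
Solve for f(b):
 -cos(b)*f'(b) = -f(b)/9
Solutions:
 f(b) = C1*(sin(b) + 1)^(1/18)/(sin(b) - 1)^(1/18)


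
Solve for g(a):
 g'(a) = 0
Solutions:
 g(a) = C1


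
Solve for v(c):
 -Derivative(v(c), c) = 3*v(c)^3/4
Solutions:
 v(c) = -sqrt(2)*sqrt(-1/(C1 - 3*c))
 v(c) = sqrt(2)*sqrt(-1/(C1 - 3*c))


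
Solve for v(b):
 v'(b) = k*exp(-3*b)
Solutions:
 v(b) = C1 - k*exp(-3*b)/3


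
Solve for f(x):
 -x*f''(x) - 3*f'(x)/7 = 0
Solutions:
 f(x) = C1 + C2*x^(4/7)


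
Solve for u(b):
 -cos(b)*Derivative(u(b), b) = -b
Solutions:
 u(b) = C1 + Integral(b/cos(b), b)


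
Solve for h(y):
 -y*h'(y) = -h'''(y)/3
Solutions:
 h(y) = C1 + Integral(C2*airyai(3^(1/3)*y) + C3*airybi(3^(1/3)*y), y)


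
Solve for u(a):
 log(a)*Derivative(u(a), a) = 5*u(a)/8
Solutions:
 u(a) = C1*exp(5*li(a)/8)


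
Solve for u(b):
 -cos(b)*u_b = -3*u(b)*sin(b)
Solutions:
 u(b) = C1/cos(b)^3


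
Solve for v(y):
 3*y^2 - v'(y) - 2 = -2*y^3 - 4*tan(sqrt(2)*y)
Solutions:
 v(y) = C1 + y^4/2 + y^3 - 2*y - 2*sqrt(2)*log(cos(sqrt(2)*y))


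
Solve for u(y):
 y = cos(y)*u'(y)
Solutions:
 u(y) = C1 + Integral(y/cos(y), y)


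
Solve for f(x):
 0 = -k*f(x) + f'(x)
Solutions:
 f(x) = C1*exp(k*x)


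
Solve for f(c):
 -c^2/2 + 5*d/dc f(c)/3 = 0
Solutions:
 f(c) = C1 + c^3/10


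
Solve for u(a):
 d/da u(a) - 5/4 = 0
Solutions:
 u(a) = C1 + 5*a/4


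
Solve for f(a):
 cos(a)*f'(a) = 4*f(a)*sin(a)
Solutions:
 f(a) = C1/cos(a)^4


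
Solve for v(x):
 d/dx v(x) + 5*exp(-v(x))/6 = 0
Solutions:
 v(x) = log(C1 - 5*x/6)


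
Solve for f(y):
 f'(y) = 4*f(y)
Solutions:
 f(y) = C1*exp(4*y)


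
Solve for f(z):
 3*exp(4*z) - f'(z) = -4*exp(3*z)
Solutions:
 f(z) = C1 + 3*exp(4*z)/4 + 4*exp(3*z)/3


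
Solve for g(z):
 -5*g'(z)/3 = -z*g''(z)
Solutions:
 g(z) = C1 + C2*z^(8/3)


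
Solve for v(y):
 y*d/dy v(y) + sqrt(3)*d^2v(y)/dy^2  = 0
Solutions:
 v(y) = C1 + C2*erf(sqrt(2)*3^(3/4)*y/6)


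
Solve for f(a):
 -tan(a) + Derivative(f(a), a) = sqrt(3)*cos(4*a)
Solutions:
 f(a) = C1 - log(cos(a)) + sqrt(3)*sin(4*a)/4


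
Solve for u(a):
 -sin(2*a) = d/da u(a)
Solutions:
 u(a) = C1 + cos(2*a)/2


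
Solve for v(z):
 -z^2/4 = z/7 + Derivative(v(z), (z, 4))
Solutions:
 v(z) = C1 + C2*z + C3*z^2 + C4*z^3 - z^6/1440 - z^5/840


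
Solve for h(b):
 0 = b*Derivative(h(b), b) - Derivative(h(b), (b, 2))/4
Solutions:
 h(b) = C1 + C2*erfi(sqrt(2)*b)


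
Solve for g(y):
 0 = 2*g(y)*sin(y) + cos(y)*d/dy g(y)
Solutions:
 g(y) = C1*cos(y)^2


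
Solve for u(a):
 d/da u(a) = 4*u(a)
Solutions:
 u(a) = C1*exp(4*a)


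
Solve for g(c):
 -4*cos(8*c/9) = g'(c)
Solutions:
 g(c) = C1 - 9*sin(8*c/9)/2


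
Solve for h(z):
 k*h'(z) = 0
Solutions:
 h(z) = C1


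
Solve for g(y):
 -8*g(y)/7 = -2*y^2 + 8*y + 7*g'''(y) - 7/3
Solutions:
 g(y) = C3*exp(-2*7^(1/3)*y/7) + 7*y^2/4 - 7*y + (C1*sin(sqrt(3)*7^(1/3)*y/7) + C2*cos(sqrt(3)*7^(1/3)*y/7))*exp(7^(1/3)*y/7) + 49/24


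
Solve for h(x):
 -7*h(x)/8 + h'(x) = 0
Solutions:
 h(x) = C1*exp(7*x/8)


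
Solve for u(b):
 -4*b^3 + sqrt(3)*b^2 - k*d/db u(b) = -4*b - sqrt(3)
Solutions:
 u(b) = C1 - b^4/k + sqrt(3)*b^3/(3*k) + 2*b^2/k + sqrt(3)*b/k


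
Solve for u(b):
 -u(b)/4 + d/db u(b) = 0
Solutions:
 u(b) = C1*exp(b/4)


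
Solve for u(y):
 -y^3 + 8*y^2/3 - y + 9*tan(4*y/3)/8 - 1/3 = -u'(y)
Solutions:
 u(y) = C1 + y^4/4 - 8*y^3/9 + y^2/2 + y/3 + 27*log(cos(4*y/3))/32


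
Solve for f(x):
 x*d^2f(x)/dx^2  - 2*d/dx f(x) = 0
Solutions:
 f(x) = C1 + C2*x^3


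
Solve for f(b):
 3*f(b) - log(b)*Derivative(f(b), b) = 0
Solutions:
 f(b) = C1*exp(3*li(b))


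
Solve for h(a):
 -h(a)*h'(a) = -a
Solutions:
 h(a) = -sqrt(C1 + a^2)
 h(a) = sqrt(C1 + a^2)


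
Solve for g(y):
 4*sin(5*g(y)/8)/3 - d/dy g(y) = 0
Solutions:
 -4*y/3 + 4*log(cos(5*g(y)/8) - 1)/5 - 4*log(cos(5*g(y)/8) + 1)/5 = C1


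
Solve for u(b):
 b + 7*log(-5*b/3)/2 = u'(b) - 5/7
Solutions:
 u(b) = C1 + b^2/2 + 7*b*log(-b)/2 + b*(-4*log(3) - 39/14 + log(15)/2 + 3*log(5))


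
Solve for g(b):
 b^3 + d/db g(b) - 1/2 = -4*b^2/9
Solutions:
 g(b) = C1 - b^4/4 - 4*b^3/27 + b/2


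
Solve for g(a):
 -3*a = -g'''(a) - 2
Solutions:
 g(a) = C1 + C2*a + C3*a^2 + a^4/8 - a^3/3


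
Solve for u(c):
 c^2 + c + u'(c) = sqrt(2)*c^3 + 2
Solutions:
 u(c) = C1 + sqrt(2)*c^4/4 - c^3/3 - c^2/2 + 2*c


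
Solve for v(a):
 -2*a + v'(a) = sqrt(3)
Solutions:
 v(a) = C1 + a^2 + sqrt(3)*a


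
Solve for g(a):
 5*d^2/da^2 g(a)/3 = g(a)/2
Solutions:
 g(a) = C1*exp(-sqrt(30)*a/10) + C2*exp(sqrt(30)*a/10)


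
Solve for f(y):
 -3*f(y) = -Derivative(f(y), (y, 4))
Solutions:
 f(y) = C1*exp(-3^(1/4)*y) + C2*exp(3^(1/4)*y) + C3*sin(3^(1/4)*y) + C4*cos(3^(1/4)*y)


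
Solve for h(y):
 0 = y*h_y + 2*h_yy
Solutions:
 h(y) = C1 + C2*erf(y/2)


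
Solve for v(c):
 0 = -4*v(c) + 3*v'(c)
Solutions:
 v(c) = C1*exp(4*c/3)


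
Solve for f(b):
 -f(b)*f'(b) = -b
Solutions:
 f(b) = -sqrt(C1 + b^2)
 f(b) = sqrt(C1 + b^2)


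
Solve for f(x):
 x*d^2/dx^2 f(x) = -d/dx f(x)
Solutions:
 f(x) = C1 + C2*log(x)


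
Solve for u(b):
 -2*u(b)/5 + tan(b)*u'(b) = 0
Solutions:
 u(b) = C1*sin(b)^(2/5)


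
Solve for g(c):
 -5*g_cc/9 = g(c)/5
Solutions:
 g(c) = C1*sin(3*c/5) + C2*cos(3*c/5)


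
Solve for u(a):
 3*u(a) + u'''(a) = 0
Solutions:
 u(a) = C3*exp(-3^(1/3)*a) + (C1*sin(3^(5/6)*a/2) + C2*cos(3^(5/6)*a/2))*exp(3^(1/3)*a/2)


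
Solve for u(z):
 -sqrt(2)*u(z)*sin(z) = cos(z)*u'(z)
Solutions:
 u(z) = C1*cos(z)^(sqrt(2))


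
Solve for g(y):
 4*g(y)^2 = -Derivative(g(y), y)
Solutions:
 g(y) = 1/(C1 + 4*y)


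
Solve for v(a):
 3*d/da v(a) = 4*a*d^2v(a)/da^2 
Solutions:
 v(a) = C1 + C2*a^(7/4)


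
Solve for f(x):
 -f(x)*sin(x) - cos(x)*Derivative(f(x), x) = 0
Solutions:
 f(x) = C1*cos(x)


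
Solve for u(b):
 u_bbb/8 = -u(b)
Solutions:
 u(b) = C3*exp(-2*b) + (C1*sin(sqrt(3)*b) + C2*cos(sqrt(3)*b))*exp(b)


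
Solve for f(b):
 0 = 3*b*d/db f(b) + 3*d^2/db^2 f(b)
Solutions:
 f(b) = C1 + C2*erf(sqrt(2)*b/2)


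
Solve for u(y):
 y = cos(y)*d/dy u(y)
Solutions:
 u(y) = C1 + Integral(y/cos(y), y)


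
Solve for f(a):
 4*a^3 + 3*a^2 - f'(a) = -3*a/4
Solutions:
 f(a) = C1 + a^4 + a^3 + 3*a^2/8


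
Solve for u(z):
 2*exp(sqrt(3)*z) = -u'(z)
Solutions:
 u(z) = C1 - 2*sqrt(3)*exp(sqrt(3)*z)/3


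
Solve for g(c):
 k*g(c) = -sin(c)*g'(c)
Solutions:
 g(c) = C1*exp(k*(-log(cos(c) - 1) + log(cos(c) + 1))/2)


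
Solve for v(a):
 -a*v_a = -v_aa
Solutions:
 v(a) = C1 + C2*erfi(sqrt(2)*a/2)


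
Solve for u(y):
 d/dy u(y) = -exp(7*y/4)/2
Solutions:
 u(y) = C1 - 2*exp(7*y/4)/7


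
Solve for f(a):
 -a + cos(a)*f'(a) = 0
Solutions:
 f(a) = C1 + Integral(a/cos(a), a)


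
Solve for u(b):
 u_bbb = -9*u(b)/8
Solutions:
 u(b) = C3*exp(-3^(2/3)*b/2) + (C1*sin(3*3^(1/6)*b/4) + C2*cos(3*3^(1/6)*b/4))*exp(3^(2/3)*b/4)


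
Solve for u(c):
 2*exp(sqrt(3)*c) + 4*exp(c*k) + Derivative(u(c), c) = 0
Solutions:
 u(c) = C1 - 2*sqrt(3)*exp(sqrt(3)*c)/3 - 4*exp(c*k)/k


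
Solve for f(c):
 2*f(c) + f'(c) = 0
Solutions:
 f(c) = C1*exp(-2*c)


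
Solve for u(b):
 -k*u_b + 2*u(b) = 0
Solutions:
 u(b) = C1*exp(2*b/k)


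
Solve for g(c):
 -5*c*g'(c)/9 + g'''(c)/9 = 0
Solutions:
 g(c) = C1 + Integral(C2*airyai(5^(1/3)*c) + C3*airybi(5^(1/3)*c), c)


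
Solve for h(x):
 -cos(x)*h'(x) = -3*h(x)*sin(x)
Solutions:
 h(x) = C1/cos(x)^3


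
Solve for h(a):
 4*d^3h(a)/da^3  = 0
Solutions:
 h(a) = C1 + C2*a + C3*a^2


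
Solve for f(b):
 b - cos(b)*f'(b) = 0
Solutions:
 f(b) = C1 + Integral(b/cos(b), b)


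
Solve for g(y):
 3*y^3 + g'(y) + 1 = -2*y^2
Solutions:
 g(y) = C1 - 3*y^4/4 - 2*y^3/3 - y


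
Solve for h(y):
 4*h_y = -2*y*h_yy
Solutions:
 h(y) = C1 + C2/y


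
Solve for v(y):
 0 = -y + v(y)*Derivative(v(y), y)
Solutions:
 v(y) = -sqrt(C1 + y^2)
 v(y) = sqrt(C1 + y^2)


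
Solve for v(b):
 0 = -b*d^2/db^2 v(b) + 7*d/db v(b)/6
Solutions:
 v(b) = C1 + C2*b^(13/6)


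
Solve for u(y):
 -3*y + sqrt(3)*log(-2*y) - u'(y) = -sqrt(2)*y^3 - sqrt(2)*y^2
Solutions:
 u(y) = C1 + sqrt(2)*y^4/4 + sqrt(2)*y^3/3 - 3*y^2/2 + sqrt(3)*y*log(-y) + sqrt(3)*y*(-1 + log(2))


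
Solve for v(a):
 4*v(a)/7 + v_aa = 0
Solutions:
 v(a) = C1*sin(2*sqrt(7)*a/7) + C2*cos(2*sqrt(7)*a/7)


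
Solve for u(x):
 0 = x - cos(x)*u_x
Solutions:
 u(x) = C1 + Integral(x/cos(x), x)


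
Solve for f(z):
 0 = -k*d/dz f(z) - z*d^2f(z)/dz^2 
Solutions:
 f(z) = C1 + z^(1 - re(k))*(C2*sin(log(z)*Abs(im(k))) + C3*cos(log(z)*im(k)))


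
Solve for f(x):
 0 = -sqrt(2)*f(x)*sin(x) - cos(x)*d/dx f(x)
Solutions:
 f(x) = C1*cos(x)^(sqrt(2))


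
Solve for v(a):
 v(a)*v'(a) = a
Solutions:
 v(a) = -sqrt(C1 + a^2)
 v(a) = sqrt(C1 + a^2)


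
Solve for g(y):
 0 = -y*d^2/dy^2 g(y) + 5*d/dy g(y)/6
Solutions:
 g(y) = C1 + C2*y^(11/6)


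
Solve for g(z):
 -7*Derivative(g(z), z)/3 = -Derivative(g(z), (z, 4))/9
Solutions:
 g(z) = C1 + C4*exp(21^(1/3)*z) + (C2*sin(3^(5/6)*7^(1/3)*z/2) + C3*cos(3^(5/6)*7^(1/3)*z/2))*exp(-21^(1/3)*z/2)


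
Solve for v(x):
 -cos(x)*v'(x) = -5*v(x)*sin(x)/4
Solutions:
 v(x) = C1/cos(x)^(5/4)


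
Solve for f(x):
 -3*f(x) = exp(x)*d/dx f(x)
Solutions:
 f(x) = C1*exp(3*exp(-x))


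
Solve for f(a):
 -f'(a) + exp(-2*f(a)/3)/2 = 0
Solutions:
 f(a) = 3*log(-sqrt(C1 + a)) - 3*log(3)/2
 f(a) = 3*log(C1 + a/3)/2


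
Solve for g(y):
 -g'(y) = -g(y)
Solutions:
 g(y) = C1*exp(y)


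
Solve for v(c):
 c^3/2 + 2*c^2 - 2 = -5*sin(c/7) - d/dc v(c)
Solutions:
 v(c) = C1 - c^4/8 - 2*c^3/3 + 2*c + 35*cos(c/7)


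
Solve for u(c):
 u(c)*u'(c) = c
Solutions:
 u(c) = -sqrt(C1 + c^2)
 u(c) = sqrt(C1 + c^2)


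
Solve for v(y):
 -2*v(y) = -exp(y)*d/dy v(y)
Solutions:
 v(y) = C1*exp(-2*exp(-y))


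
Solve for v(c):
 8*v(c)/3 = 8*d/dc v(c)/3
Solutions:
 v(c) = C1*exp(c)


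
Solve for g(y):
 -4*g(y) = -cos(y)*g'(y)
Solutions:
 g(y) = C1*(sin(y)^2 + 2*sin(y) + 1)/(sin(y)^2 - 2*sin(y) + 1)


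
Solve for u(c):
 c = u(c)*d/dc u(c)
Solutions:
 u(c) = -sqrt(C1 + c^2)
 u(c) = sqrt(C1 + c^2)


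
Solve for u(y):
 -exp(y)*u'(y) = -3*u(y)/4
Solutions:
 u(y) = C1*exp(-3*exp(-y)/4)


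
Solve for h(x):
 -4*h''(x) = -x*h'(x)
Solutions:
 h(x) = C1 + C2*erfi(sqrt(2)*x/4)


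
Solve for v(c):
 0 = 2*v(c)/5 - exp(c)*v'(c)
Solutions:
 v(c) = C1*exp(-2*exp(-c)/5)


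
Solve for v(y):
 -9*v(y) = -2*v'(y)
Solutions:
 v(y) = C1*exp(9*y/2)


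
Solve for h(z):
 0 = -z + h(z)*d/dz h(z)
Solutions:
 h(z) = -sqrt(C1 + z^2)
 h(z) = sqrt(C1 + z^2)


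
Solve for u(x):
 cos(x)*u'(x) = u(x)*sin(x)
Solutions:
 u(x) = C1/cos(x)


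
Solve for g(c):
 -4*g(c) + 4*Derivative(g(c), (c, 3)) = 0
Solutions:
 g(c) = C3*exp(c) + (C1*sin(sqrt(3)*c/2) + C2*cos(sqrt(3)*c/2))*exp(-c/2)


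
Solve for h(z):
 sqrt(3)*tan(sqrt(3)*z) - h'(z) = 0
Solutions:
 h(z) = C1 - log(cos(sqrt(3)*z))


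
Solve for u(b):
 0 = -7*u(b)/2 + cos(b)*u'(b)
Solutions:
 u(b) = C1*(sin(b) + 1)^(7/4)/(sin(b) - 1)^(7/4)


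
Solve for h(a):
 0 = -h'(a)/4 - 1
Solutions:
 h(a) = C1 - 4*a


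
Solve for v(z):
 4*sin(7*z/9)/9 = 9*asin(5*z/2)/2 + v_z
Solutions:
 v(z) = C1 - 9*z*asin(5*z/2)/2 - 9*sqrt(4 - 25*z^2)/10 - 4*cos(7*z/9)/7


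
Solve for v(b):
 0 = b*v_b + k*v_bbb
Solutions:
 v(b) = C1 + Integral(C2*airyai(b*(-1/k)^(1/3)) + C3*airybi(b*(-1/k)^(1/3)), b)


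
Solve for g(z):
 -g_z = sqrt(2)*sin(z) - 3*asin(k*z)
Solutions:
 g(z) = C1 + 3*Piecewise((z*asin(k*z) + sqrt(-k^2*z^2 + 1)/k, Ne(k, 0)), (0, True)) + sqrt(2)*cos(z)


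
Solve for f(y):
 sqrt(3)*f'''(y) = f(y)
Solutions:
 f(y) = C3*exp(3^(5/6)*y/3) + (C1*sin(3^(1/3)*y/2) + C2*cos(3^(1/3)*y/2))*exp(-3^(5/6)*y/6)


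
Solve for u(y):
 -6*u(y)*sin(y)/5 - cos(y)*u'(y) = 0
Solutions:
 u(y) = C1*cos(y)^(6/5)


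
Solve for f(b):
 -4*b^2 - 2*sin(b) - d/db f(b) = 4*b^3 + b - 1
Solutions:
 f(b) = C1 - b^4 - 4*b^3/3 - b^2/2 + b + 2*cos(b)


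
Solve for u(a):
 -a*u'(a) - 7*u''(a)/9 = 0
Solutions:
 u(a) = C1 + C2*erf(3*sqrt(14)*a/14)


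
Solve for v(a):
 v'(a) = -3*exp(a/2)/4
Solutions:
 v(a) = C1 - 3*exp(a/2)/2


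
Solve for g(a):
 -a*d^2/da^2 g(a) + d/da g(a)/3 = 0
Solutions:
 g(a) = C1 + C2*a^(4/3)


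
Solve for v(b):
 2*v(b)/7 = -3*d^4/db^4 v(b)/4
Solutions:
 v(b) = (C1*sin(2^(1/4)*21^(3/4)*b/21) + C2*cos(2^(1/4)*21^(3/4)*b/21))*exp(-2^(1/4)*21^(3/4)*b/21) + (C3*sin(2^(1/4)*21^(3/4)*b/21) + C4*cos(2^(1/4)*21^(3/4)*b/21))*exp(2^(1/4)*21^(3/4)*b/21)


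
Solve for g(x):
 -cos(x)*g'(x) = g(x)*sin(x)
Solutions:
 g(x) = C1*cos(x)


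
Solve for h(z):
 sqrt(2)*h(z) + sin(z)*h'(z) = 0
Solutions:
 h(z) = C1*(cos(z) + 1)^(sqrt(2)/2)/(cos(z) - 1)^(sqrt(2)/2)


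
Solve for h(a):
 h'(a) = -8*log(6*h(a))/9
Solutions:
 9*Integral(1/(log(_y) + log(6)), (_y, h(a)))/8 = C1 - a


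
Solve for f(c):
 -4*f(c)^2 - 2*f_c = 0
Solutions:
 f(c) = 1/(C1 + 2*c)


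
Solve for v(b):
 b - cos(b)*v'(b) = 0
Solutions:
 v(b) = C1 + Integral(b/cos(b), b)


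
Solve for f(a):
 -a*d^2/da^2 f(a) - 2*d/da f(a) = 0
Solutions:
 f(a) = C1 + C2/a


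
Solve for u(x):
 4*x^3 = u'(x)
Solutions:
 u(x) = C1 + x^4


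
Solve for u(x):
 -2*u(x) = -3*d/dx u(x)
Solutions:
 u(x) = C1*exp(2*x/3)


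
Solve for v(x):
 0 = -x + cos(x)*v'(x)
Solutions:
 v(x) = C1 + Integral(x/cos(x), x)


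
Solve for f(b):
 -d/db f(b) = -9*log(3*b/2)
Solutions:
 f(b) = C1 + 9*b*log(b) - 9*b + b*log(19683/512)


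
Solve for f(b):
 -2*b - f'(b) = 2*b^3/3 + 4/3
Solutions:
 f(b) = C1 - b^4/6 - b^2 - 4*b/3


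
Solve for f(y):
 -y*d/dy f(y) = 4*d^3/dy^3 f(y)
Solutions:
 f(y) = C1 + Integral(C2*airyai(-2^(1/3)*y/2) + C3*airybi(-2^(1/3)*y/2), y)


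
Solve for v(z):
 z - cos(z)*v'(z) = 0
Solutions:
 v(z) = C1 + Integral(z/cos(z), z)


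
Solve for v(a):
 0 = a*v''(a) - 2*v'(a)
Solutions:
 v(a) = C1 + C2*a^3


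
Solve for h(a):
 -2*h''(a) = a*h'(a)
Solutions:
 h(a) = C1 + C2*erf(a/2)


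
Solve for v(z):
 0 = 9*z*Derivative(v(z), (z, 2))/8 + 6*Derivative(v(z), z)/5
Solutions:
 v(z) = C1 + C2/z^(1/15)


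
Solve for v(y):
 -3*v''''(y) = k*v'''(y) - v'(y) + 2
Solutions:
 v(y) = C1 + C2*exp(-y*(2*2^(1/3)*k^2/(2*k^3 + sqrt(-4*k^6 + (2*k^3 - 243)^2) - 243)^(1/3) + 2*k + 2^(2/3)*(2*k^3 + sqrt(-4*k^6 + (2*k^3 - 243)^2) - 243)^(1/3))/18) + C3*exp(y*(-8*2^(1/3)*k^2/((-1 + sqrt(3)*I)*(2*k^3 + sqrt(-4*k^6 + (2*k^3 - 243)^2) - 243)^(1/3)) - 4*k + 2^(2/3)*(2*k^3 + sqrt(-4*k^6 + (2*k^3 - 243)^2) - 243)^(1/3) - 2^(2/3)*sqrt(3)*I*(2*k^3 + sqrt(-4*k^6 + (2*k^3 - 243)^2) - 243)^(1/3))/36) + C4*exp(y*(8*2^(1/3)*k^2/((1 + sqrt(3)*I)*(2*k^3 + sqrt(-4*k^6 + (2*k^3 - 243)^2) - 243)^(1/3)) - 4*k + 2^(2/3)*(2*k^3 + sqrt(-4*k^6 + (2*k^3 - 243)^2) - 243)^(1/3) + 2^(2/3)*sqrt(3)*I*(2*k^3 + sqrt(-4*k^6 + (2*k^3 - 243)^2) - 243)^(1/3))/36) + 2*y


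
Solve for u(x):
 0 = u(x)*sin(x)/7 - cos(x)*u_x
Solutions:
 u(x) = C1/cos(x)^(1/7)


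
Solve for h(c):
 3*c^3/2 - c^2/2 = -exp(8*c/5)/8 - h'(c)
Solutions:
 h(c) = C1 - 3*c^4/8 + c^3/6 - 5*exp(8*c/5)/64


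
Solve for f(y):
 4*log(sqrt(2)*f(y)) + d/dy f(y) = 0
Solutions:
 Integral(1/(2*log(_y) + log(2)), (_y, f(y)))/2 = C1 - y


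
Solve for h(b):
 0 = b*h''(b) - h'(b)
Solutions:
 h(b) = C1 + C2*b^2


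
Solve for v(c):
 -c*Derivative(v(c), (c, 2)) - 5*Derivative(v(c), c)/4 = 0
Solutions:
 v(c) = C1 + C2/c^(1/4)


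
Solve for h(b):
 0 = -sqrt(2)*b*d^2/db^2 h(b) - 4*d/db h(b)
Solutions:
 h(b) = C1 + C2*b^(1 - 2*sqrt(2))


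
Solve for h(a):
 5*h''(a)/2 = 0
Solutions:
 h(a) = C1 + C2*a


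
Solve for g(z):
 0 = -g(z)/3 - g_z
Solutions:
 g(z) = C1*exp(-z/3)


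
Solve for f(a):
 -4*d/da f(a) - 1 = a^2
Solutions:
 f(a) = C1 - a^3/12 - a/4


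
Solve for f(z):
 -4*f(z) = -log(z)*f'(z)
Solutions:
 f(z) = C1*exp(4*li(z))


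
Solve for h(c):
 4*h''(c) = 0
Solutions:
 h(c) = C1 + C2*c


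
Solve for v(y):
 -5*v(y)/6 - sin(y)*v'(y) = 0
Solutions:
 v(y) = C1*(cos(y) + 1)^(5/12)/(cos(y) - 1)^(5/12)


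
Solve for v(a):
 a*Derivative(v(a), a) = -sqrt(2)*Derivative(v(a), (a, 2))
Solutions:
 v(a) = C1 + C2*erf(2^(1/4)*a/2)


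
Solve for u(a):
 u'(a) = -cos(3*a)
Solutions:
 u(a) = C1 - sin(3*a)/3


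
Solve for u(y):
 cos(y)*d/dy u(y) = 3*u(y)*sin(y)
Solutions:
 u(y) = C1/cos(y)^3


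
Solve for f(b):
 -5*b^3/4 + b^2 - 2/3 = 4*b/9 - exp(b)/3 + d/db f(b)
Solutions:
 f(b) = C1 - 5*b^4/16 + b^3/3 - 2*b^2/9 - 2*b/3 + exp(b)/3


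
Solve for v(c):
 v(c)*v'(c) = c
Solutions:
 v(c) = -sqrt(C1 + c^2)
 v(c) = sqrt(C1 + c^2)


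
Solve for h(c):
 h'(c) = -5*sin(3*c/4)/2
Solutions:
 h(c) = C1 + 10*cos(3*c/4)/3


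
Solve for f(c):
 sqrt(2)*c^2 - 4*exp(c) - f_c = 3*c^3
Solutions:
 f(c) = C1 - 3*c^4/4 + sqrt(2)*c^3/3 - 4*exp(c)


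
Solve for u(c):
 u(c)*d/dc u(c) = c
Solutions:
 u(c) = -sqrt(C1 + c^2)
 u(c) = sqrt(C1 + c^2)


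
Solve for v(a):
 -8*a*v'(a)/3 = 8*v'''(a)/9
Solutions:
 v(a) = C1 + Integral(C2*airyai(-3^(1/3)*a) + C3*airybi(-3^(1/3)*a), a)


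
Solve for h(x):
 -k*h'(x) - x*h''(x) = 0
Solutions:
 h(x) = C1 + x^(1 - re(k))*(C2*sin(log(x)*Abs(im(k))) + C3*cos(log(x)*im(k)))


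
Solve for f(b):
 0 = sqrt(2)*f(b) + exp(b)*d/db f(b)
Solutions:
 f(b) = C1*exp(sqrt(2)*exp(-b))


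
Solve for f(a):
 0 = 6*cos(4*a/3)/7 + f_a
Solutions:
 f(a) = C1 - 9*sin(4*a/3)/14


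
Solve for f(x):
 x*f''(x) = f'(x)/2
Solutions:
 f(x) = C1 + C2*x^(3/2)


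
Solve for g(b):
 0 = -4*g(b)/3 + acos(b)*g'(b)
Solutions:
 g(b) = C1*exp(4*Integral(1/acos(b), b)/3)


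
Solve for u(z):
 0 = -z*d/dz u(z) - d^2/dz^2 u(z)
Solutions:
 u(z) = C1 + C2*erf(sqrt(2)*z/2)


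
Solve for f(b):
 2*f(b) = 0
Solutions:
 f(b) = 0


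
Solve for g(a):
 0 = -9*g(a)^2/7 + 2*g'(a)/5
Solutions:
 g(a) = -14/(C1 + 45*a)


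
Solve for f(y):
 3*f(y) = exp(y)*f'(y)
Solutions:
 f(y) = C1*exp(-3*exp(-y))


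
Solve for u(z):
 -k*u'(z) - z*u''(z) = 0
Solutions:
 u(z) = C1 + z^(1 - re(k))*(C2*sin(log(z)*Abs(im(k))) + C3*cos(log(z)*im(k)))


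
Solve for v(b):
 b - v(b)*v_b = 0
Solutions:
 v(b) = -sqrt(C1 + b^2)
 v(b) = sqrt(C1 + b^2)


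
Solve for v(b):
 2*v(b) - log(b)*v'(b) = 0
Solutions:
 v(b) = C1*exp(2*li(b))


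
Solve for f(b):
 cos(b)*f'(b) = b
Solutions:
 f(b) = C1 + Integral(b/cos(b), b)


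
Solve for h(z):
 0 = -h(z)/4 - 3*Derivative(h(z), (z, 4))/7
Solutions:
 h(z) = (C1*sin(3^(3/4)*7^(1/4)*z/6) + C2*cos(3^(3/4)*7^(1/4)*z/6))*exp(-3^(3/4)*7^(1/4)*z/6) + (C3*sin(3^(3/4)*7^(1/4)*z/6) + C4*cos(3^(3/4)*7^(1/4)*z/6))*exp(3^(3/4)*7^(1/4)*z/6)


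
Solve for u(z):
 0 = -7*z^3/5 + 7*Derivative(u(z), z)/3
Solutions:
 u(z) = C1 + 3*z^4/20
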